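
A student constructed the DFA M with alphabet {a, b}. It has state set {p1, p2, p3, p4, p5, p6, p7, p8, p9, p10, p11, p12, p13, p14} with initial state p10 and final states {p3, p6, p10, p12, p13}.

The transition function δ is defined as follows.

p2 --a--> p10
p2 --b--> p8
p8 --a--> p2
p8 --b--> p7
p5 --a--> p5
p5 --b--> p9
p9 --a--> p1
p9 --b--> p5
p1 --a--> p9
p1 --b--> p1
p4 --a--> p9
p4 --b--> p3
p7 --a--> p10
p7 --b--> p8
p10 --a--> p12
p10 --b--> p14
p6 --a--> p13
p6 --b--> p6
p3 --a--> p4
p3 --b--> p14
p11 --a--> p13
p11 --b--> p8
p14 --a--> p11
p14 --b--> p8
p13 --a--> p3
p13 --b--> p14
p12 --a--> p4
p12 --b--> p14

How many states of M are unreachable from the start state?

1

Starting at p10 and following transitions, the reachable set is {p1, p2, p3, p4, p5, p7, p8, p9, p10, p11, p12, p13, p14}. That leaves p6 unreachable — 1 in total.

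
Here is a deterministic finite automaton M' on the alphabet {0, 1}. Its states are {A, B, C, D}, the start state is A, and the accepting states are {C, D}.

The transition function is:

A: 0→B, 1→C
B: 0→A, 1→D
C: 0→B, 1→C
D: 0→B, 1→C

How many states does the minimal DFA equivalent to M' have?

Every state is reachable, so we keep all 4.
P0 = {C,D} | {A,B}.
Stable partition: {C,D} | {A,B} — 2 equivalence classes.

2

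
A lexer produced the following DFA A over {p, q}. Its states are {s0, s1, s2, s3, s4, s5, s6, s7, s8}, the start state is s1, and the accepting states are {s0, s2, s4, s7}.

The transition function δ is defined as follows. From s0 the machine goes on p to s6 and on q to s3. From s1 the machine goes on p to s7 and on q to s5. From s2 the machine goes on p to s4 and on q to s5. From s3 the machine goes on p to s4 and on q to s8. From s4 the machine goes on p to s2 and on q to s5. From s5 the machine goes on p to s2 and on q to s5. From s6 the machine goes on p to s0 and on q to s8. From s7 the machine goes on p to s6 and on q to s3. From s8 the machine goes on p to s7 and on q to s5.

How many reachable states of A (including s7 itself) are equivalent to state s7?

2

All states are reachable from the start state.
Initial partition by acceptance: {s0,s2,s4,s7} | {s1,s3,s5,s6,s8}.
Split {s0,s2,s4,s7} by δ(·,p) → {s0,s7} and {s2,s4}.
Refine {s1,s3,s5,s6,s8} on symbol p: members go to different blocks, giving {s1,s6,s8} and {s3,s5}.
Split {s1,s6,s8} by δ(·,q) → {s1,s8} and {s6}.
Split {s3,s5} by δ(·,q) → {s3} and {s5}.
Stable partition: {s0,s7} | {s1,s8} | {s2,s4} | {s3} | {s6} | {s5} — 6 equivalence classes.
State s7 belongs to the block {s0,s7}, which has 2 states.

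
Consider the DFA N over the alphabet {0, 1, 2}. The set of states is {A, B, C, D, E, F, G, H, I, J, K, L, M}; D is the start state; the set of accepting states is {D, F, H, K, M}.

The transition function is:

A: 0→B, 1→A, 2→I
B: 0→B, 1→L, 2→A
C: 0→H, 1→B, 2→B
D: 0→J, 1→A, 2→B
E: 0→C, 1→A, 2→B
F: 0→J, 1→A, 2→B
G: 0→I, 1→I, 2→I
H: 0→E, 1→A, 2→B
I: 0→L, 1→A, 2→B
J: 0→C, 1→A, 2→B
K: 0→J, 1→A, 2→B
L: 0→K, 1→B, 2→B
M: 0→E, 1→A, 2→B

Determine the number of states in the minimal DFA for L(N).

States {F,G,M} cannot be reached from the start state, so discard them.
Initial partition by acceptance: {D,H,K} | {A,B,C,E,I,J,L}.
Split {A,B,C,E,I,J,L} by δ(·,0) → {A,B,E,I,J} and {C,L}.
Split {A,B,E,I,J} by δ(·,0) → {E,I,J} and {A,B}.
Split {A,B} by δ(·,1) → {A} and {B}.
Stable partition: {D,H,K} | {E,I,J} | {C,L} | {A} | {B} — 5 equivalence classes.

5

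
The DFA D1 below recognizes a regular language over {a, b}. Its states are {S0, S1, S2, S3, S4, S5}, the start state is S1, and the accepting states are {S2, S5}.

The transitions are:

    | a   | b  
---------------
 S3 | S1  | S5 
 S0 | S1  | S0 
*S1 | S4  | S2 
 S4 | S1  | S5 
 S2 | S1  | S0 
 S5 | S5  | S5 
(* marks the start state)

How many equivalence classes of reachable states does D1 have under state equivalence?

Reachable states from the start: {S0,S1,S2,S4,S5}. Unreachable: {S3} — drop them.
P0 = {S2,S5} | {S0,S1,S4}.
Refine {S2,S5} on symbol a: members go to different blocks, giving {S2} and {S5}.
Split {S0,S1,S4} by δ(·,b) → {S0} and {S1} and {S4}.
The partition is now stable with 5 blocks: {S2} | {S0} | {S5} | {S1} | {S4}.

5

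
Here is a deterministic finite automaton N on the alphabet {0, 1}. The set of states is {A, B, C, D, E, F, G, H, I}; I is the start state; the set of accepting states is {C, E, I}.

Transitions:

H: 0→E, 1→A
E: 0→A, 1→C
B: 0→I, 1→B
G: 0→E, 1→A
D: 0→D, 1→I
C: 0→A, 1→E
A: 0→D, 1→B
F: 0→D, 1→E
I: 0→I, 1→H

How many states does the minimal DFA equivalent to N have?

6

States {F,G} cannot be reached from the start state, so discard them.
Initial partition by acceptance: {C,E,I} | {A,B,D,H}.
Refine {C,E,I} on symbol 0: members go to different blocks, giving {C,E} and {I}.
Refine {A,B,D,H} on symbol 0: members go to different blocks, giving {A,D} and {B} and {H}.
Split {A,D} by δ(·,1) → {A} and {D}.
Stable partition: {C,E} | {A} | {I} | {B} | {H} | {D} — 6 equivalence classes.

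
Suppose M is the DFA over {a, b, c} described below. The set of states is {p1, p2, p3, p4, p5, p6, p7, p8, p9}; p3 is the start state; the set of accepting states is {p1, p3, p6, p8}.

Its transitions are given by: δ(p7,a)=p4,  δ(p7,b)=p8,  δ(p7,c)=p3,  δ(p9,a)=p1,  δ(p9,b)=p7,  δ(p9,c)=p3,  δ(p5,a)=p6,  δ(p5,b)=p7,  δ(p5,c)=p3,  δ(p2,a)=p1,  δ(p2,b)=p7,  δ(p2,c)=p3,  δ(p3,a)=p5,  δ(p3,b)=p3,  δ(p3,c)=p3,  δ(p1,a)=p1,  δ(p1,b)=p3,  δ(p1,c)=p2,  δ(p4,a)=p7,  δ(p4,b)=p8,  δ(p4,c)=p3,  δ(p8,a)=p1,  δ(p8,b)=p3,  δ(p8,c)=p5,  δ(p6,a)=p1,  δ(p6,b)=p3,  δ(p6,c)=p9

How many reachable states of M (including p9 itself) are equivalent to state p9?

3

All states are reachable from the start state.
Initial partition by acceptance: {p1,p3,p6,p8} | {p2,p4,p5,p7,p9}.
Split {p1,p3,p6,p8} by δ(·,a) → {p1,p6,p8} and {p3}.
Split {p2,p4,p5,p7,p9} by δ(·,a) → {p2,p5,p9} and {p4,p7}.
No further refinement is possible. Final partition (4 blocks): {p1,p6,p8} | {p2,p5,p9} | {p3} | {p4,p7}.
State p9 belongs to the block {p2,p5,p9}, which has 3 states.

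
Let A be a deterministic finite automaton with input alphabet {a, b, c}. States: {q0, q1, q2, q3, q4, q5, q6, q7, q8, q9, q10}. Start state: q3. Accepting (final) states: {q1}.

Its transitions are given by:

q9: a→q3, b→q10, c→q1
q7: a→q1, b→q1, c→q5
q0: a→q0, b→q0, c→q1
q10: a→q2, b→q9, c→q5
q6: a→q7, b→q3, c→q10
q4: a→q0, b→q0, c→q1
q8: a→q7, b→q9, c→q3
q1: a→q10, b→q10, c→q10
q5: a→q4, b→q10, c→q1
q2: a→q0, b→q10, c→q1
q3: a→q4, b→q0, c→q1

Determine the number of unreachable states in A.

3

Starting at q3 and following transitions, the reachable set is {q0, q1, q2, q3, q4, q5, q9, q10}. That leaves q6, q7, q8 unreachable — 3 in total.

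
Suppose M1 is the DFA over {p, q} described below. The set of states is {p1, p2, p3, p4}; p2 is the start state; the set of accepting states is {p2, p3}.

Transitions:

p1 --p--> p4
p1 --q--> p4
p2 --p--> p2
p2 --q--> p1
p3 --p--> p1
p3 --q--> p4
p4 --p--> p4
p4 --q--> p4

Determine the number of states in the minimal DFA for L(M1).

States {p3} cannot be reached from the start state, so discard them.
P0 = {p2} | {p1,p4}.
The partition is now stable with 2 blocks: {p2} | {p1,p4}.

2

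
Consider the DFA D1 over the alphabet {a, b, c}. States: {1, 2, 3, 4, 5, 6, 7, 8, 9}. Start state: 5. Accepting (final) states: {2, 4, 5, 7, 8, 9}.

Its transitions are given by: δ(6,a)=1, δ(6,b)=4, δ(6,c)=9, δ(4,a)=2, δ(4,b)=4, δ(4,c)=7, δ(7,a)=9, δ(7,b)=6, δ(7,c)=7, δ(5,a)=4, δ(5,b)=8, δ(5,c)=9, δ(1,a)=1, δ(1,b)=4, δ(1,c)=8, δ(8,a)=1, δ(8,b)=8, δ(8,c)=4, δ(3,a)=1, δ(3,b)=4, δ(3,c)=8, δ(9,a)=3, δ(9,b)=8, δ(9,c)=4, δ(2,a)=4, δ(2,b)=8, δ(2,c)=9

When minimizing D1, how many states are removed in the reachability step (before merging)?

A breadth-first search from the start state visits every state.

0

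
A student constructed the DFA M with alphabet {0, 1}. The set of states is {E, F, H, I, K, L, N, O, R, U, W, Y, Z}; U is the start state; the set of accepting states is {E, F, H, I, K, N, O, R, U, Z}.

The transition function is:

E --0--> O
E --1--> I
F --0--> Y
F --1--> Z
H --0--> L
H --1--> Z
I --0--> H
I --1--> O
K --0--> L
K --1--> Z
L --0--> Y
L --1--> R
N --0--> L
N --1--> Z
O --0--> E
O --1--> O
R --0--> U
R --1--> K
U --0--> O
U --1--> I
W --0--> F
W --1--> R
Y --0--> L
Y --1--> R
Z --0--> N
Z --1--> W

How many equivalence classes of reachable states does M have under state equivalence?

Start with accepting vs non-accepting: {E,F,H,I,K,N,O,R,U,Z} | {L,W,Y}.
Refine {E,F,H,I,K,N,O,R,U,Z} on symbol 0: members go to different blocks, giving {E,I,O,R,U,Z} and {F,H,K,N}.
On input 0, block {E,I,O,R,U,Z} splits into {E,O,R,U} and {I,Z}.
Refine {E,O,R,U} on symbol 1: members go to different blocks, giving {E,U} and {O} and {R}.
Split {L,W,Y} by δ(·,0) → {L,Y} and {W}.
Split {I,Z} by δ(·,1) → {I} and {Z}.
No further refinement is possible. Final partition (8 blocks): {E,U} | {L,Y} | {F,H,K,N} | {I} | {O} | {R} | {W} | {Z}.

8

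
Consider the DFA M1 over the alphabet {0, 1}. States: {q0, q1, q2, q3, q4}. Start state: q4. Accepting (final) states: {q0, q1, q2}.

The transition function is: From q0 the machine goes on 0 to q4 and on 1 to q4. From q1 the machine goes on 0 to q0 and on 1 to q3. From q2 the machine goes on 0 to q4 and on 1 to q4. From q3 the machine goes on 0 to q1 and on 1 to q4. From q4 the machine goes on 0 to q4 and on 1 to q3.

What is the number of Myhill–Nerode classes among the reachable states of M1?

Reachable states from the start: {q0,q1,q3,q4}. Unreachable: {q2} — drop them.
P0 = {q0,q1} | {q3,q4}.
Split {q0,q1} by δ(·,0) → {q0} and {q1}.
Refine {q3,q4} on symbol 0: members go to different blocks, giving {q3} and {q4}.
No further refinement is possible. Final partition (4 blocks): {q0} | {q3} | {q1} | {q4}.

4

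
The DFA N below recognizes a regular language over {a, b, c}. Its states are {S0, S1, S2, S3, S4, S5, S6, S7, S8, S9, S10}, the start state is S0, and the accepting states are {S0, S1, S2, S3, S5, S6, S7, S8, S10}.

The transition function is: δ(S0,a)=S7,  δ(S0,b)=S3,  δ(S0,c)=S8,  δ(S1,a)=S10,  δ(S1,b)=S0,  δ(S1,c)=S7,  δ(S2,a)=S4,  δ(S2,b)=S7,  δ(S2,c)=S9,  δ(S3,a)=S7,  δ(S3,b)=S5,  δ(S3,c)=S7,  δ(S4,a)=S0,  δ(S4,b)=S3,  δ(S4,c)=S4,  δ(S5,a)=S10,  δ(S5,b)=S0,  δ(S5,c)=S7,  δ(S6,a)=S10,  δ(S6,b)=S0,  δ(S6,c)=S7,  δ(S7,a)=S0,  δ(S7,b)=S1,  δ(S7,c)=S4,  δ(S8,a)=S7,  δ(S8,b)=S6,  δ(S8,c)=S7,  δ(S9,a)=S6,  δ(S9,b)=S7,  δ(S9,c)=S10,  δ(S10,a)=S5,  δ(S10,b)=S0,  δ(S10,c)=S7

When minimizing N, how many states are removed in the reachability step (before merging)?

Starting at S0 and following transitions, the reachable set is {S0, S1, S3, S4, S5, S6, S7, S8, S10}. That leaves S2, S9 unreachable — 2 in total.

2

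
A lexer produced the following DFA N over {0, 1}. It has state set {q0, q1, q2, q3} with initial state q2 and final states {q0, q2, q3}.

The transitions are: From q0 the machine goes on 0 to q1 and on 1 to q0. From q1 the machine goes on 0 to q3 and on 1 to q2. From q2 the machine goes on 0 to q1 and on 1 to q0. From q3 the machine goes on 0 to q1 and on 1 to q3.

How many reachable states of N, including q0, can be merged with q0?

All states are reachable from the start state.
Initial partition by acceptance: {q0,q2,q3} | {q1}.
Stable partition: {q0,q2,q3} | {q1} — 2 equivalence classes.
State q0 belongs to the block {q0,q2,q3}, which has 3 states.

3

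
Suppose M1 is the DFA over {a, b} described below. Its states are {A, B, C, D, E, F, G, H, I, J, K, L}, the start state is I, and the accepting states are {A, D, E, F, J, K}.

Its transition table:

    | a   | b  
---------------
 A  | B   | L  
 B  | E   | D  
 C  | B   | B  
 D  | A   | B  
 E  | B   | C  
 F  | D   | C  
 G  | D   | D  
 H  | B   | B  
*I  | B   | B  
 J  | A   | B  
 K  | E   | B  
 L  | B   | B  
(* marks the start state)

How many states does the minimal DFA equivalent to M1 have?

First remove the unreachable states {F,G,H,J,K}; 7 states remain.
P0 = {A,D,E} | {B,C,I,L}.
On input a, block {A,D,E} splits into {A,E} and {D}.
Refine {B,C,I,L} on symbol a: members go to different blocks, giving {C,I,L} and {B}.
Stable partition: {A,E} | {C,I,L} | {D} | {B} — 4 equivalence classes.

4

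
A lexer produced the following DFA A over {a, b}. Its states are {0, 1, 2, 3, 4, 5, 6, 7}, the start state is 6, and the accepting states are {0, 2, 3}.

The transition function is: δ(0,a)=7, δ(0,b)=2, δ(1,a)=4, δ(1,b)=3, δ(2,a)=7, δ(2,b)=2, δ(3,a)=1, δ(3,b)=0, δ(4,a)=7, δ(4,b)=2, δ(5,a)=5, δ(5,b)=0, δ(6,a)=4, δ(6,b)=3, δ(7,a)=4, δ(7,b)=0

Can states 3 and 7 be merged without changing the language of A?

Reachable states from the start: {0,1,2,3,4,6,7}. Unreachable: {5} — drop them.
Initial partition by acceptance: {0,2,3} | {1,4,6,7}.
The partition is now stable with 2 blocks: {0,2,3} | {1,4,6,7}.
3 and 7 end up in different blocks, so they are distinguishable. For instance, the string 'ε' is accepted from only 3.

No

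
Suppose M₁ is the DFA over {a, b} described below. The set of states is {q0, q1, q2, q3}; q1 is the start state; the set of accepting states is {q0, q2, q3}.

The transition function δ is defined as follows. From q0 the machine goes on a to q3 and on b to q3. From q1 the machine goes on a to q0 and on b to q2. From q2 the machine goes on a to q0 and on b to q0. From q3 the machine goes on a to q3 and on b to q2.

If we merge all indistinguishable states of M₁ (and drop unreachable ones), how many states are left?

2

Initial partition by acceptance: {q0,q2,q3} | {q1}.
Stable partition: {q0,q2,q3} | {q1} — 2 equivalence classes.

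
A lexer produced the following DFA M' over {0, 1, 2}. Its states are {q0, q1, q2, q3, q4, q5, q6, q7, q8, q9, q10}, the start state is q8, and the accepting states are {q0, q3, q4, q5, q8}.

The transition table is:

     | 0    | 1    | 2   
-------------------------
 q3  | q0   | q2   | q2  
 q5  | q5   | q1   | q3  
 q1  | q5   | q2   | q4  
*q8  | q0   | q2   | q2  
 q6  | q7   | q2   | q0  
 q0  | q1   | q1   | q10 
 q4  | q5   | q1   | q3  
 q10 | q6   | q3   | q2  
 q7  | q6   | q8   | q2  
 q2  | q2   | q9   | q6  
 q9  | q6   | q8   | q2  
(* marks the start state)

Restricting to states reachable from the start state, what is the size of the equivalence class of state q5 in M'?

2

All states are reachable from the start state.
Initial partition by acceptance: {q0,q3,q4,q5,q8} | {q1,q2,q6,q7,q9,q10}.
Split {q0,q3,q4,q5,q8} by δ(·,0) → {q3,q4,q5,q8} and {q0}.
Split {q3,q4,q5,q8} by δ(·,0) → {q3,q8} and {q4,q5}.
Split {q1,q2,q6,q7,q9,q10} by δ(·,0) → {q2,q6,q7,q9,q10} and {q1}.
On input 1, block {q2,q6,q7,q9,q10} splits into {q7,q9,q10} and {q2,q6}.
Split {q2,q6} by δ(·,0) → {q2} and {q6}.
Stable partition: {q3,q8} | {q7,q9,q10} | {q0} | {q4,q5} | {q1} | {q2} | {q6} — 7 equivalence classes.
State q5 belongs to the block {q4,q5}, which has 2 states.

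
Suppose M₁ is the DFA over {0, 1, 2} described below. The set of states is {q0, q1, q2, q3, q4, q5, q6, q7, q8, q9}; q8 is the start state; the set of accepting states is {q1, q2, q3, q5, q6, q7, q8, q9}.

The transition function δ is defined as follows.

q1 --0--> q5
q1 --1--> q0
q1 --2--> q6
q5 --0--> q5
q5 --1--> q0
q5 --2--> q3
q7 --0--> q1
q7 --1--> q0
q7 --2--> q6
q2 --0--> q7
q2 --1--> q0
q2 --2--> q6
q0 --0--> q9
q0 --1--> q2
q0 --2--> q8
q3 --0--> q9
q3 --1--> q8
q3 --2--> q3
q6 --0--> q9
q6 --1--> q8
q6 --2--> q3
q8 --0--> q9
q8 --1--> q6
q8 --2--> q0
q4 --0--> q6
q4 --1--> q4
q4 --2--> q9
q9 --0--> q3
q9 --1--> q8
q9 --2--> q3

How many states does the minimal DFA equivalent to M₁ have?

Reachable states from the start: {q0,q1,q2,q3,q5,q6,q7,q8,q9}. Unreachable: {q4} — drop them.
P0 = {q1,q2,q3,q5,q6,q7,q8,q9} | {q0}.
Refine {q1,q2,q3,q5,q6,q7,q8,q9} on symbol 1: members go to different blocks, giving {q1,q2,q5,q7} and {q3,q6,q8,q9}.
On input 2, block {q3,q6,q8,q9} splits into {q3,q6,q9} and {q8}.
The partition is now stable with 4 blocks: {q1,q2,q5,q7} | {q0} | {q3,q6,q9} | {q8}.

4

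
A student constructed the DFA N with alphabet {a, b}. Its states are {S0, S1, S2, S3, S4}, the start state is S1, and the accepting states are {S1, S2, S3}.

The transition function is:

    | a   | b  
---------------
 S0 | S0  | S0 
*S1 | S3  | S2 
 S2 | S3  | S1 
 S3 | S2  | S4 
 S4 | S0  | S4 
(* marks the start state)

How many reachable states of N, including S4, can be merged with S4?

All states are reachable from the start state.
Start with accepting vs non-accepting: {S1,S2,S3} | {S0,S4}.
Refine {S1,S2,S3} on symbol b: members go to different blocks, giving {S1,S2} and {S3}.
No further refinement is possible. Final partition (3 blocks): {S1,S2} | {S0,S4} | {S3}.
State S4 belongs to the block {S0,S4}, which has 2 states.

2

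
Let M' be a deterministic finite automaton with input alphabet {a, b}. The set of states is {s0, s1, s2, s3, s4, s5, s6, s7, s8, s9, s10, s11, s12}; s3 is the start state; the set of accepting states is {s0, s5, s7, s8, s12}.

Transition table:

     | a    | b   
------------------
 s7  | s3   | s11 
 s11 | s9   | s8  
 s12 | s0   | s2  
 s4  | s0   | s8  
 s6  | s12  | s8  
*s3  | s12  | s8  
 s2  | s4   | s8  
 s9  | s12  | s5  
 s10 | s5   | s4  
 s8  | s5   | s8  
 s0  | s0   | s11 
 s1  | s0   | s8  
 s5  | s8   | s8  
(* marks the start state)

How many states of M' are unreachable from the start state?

BFS from s3 reaches {s0, s2, s3, s4, s5, s8, s9, s11, s12}; the 4 state(s) s1, s6, s7, s10 are never visited.

4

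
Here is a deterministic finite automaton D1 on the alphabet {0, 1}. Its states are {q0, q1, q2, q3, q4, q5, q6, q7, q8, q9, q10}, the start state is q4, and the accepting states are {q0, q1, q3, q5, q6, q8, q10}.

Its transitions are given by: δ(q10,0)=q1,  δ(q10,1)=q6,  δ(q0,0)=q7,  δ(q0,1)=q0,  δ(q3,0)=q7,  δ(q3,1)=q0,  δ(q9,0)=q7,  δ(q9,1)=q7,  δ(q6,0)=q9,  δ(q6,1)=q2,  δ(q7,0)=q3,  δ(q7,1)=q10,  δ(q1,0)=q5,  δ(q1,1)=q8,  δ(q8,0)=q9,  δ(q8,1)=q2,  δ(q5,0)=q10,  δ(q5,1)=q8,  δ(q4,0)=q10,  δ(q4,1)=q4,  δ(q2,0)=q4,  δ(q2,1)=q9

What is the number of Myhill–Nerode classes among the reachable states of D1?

7

P0 = {q0,q1,q3,q5,q6,q8,q10} | {q2,q4,q7,q9}.
On input 0, block {q0,q1,q3,q5,q6,q8,q10} splits into {q0,q3,q6,q8} and {q1,q5,q10}.
On input 1, block {q0,q3,q6,q8} splits into {q0,q3} and {q6,q8}.
On input 0, block {q2,q4,q7,q9} splits into {q2,q9} and {q4} and {q7}.
On input 0, block {q2,q9} splits into {q2} and {q9}.
Stable partition: {q0,q3} | {q2} | {q1,q5,q10} | {q6,q8} | {q4} | {q7} | {q9} — 7 equivalence classes.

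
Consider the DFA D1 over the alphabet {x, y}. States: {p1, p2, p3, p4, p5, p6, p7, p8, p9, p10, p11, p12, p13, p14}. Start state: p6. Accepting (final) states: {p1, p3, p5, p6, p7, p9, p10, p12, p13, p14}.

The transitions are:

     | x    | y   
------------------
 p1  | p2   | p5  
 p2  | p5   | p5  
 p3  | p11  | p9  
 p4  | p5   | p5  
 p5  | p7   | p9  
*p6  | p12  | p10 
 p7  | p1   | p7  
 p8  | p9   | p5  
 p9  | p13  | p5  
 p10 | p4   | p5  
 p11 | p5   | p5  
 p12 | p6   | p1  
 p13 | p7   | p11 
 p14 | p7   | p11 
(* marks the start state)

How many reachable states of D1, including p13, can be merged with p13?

States {p3,p8,p14} cannot be reached from the start state, so discard them.
Start with accepting vs non-accepting: {p1,p5,p6,p7,p9,p10,p12,p13} | {p2,p4,p11}.
Split {p1,p5,p6,p7,p9,p10,p12,p13} by δ(·,x) → {p5,p6,p7,p9,p12,p13} and {p1,p10}.
Refine {p5,p6,p7,p9,p12,p13} on symbol x: members go to different blocks, giving {p5,p6,p9,p12,p13} and {p7}.
Refine {p5,p6,p9,p12,p13} on symbol x: members go to different blocks, giving {p6,p9,p12} and {p5,p13}.
On input x, block {p6,p9,p12} splits into {p6,p12} and {p9}.
Split {p5,p13} by δ(·,y) → {p5} and {p13}.
The partition is now stable with 7 blocks: {p6,p12} | {p2,p4,p11} | {p1,p10} | {p7} | {p5} | {p9} | {p13}.
The equivalence class containing p13 is {p13}, of size 1.

1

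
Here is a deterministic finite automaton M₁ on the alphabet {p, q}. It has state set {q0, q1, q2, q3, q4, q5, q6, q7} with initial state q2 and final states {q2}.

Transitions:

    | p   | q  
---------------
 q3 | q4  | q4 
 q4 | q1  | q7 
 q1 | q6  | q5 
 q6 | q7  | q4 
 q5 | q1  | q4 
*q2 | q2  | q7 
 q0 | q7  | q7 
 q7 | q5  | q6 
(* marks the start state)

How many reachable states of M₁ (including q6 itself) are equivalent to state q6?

First remove the unreachable states {q0,q3}; 6 states remain.
Initial partition by acceptance: {q2} | {q1,q4,q5,q6,q7}.
The partition is now stable with 2 blocks: {q2} | {q1,q4,q5,q6,q7}.
State q6 belongs to the block {q1,q4,q5,q6,q7}, which has 5 states.

5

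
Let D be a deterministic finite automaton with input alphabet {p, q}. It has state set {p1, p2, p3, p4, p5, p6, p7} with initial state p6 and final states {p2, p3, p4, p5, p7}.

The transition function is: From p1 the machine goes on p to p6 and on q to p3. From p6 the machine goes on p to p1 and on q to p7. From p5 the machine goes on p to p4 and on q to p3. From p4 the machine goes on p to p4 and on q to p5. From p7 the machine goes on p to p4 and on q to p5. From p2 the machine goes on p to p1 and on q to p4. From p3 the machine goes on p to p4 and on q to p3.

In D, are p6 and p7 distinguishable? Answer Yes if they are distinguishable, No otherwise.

Yes

States {p2} cannot be reached from the start state, so discard them.
Initial partition by acceptance: {p3,p4,p5,p7} | {p1,p6}.
Stable partition: {p3,p4,p5,p7} | {p1,p6} — 2 equivalence classes.
p6 and p7 end up in different blocks, so they are distinguishable. For instance, the string 'ε' is accepted from only p7.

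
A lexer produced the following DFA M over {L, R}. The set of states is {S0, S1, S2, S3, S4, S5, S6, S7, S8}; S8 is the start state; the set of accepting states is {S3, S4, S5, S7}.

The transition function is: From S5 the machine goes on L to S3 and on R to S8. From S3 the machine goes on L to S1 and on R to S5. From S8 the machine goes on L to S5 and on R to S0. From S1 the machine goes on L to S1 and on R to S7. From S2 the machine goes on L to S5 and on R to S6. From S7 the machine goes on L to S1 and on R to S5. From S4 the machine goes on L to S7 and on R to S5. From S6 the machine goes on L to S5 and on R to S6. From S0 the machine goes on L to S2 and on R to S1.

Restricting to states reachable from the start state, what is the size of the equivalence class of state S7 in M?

2

First remove the unreachable states {S4}; 8 states remain.
P0 = {S3,S5,S7} | {S0,S1,S2,S6,S8}.
Split {S3,S5,S7} by δ(·,L) → {S3,S7} and {S5}.
On input L, block {S0,S1,S2,S6,S8} splits into {S2,S6,S8} and {S0,S1}.
Refine {S2,S6,S8} on symbol R: members go to different blocks, giving {S2,S6} and {S8}.
Refine {S0,S1} on symbol L: members go to different blocks, giving {S0} and {S1}.
The partition is now stable with 6 blocks: {S3,S7} | {S2,S6} | {S5} | {S0} | {S8} | {S1}.
State S7 belongs to the block {S3,S7}, which has 2 states.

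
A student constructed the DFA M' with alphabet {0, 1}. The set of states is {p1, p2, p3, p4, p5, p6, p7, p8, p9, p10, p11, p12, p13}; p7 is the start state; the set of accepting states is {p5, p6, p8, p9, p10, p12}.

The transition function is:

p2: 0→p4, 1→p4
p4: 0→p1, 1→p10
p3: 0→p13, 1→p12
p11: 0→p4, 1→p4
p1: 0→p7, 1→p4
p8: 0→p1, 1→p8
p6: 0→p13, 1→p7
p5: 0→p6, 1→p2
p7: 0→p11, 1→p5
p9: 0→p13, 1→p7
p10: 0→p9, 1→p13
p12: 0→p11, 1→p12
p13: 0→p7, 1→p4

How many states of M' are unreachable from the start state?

No path from p7 leads to p3, p8, p12; the other 10 states are all reachable.

3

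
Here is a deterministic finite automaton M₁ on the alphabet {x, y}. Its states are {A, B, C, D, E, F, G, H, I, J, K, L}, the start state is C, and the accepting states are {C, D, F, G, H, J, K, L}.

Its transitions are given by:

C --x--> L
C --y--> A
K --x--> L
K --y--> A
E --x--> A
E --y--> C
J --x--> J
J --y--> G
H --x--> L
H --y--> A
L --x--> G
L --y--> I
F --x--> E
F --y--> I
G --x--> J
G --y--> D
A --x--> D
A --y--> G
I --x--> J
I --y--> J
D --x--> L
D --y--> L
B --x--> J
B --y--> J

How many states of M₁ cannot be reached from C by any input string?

Starting at C and following transitions, the reachable set is {A, C, D, G, I, J, L}. That leaves B, E, F, H, K unreachable — 5 in total.

5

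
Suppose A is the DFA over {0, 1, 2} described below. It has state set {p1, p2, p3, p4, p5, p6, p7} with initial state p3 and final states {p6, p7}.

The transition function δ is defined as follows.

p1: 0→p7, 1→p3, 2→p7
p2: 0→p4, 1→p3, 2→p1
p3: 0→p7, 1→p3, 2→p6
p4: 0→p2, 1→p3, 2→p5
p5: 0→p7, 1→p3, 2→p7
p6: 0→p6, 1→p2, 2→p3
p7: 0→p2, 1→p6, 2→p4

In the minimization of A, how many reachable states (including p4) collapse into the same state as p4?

P0 = {p6,p7} | {p1,p2,p3,p4,p5}.
On input 0, block {p6,p7} splits into {p6} and {p7}.
On input 0, block {p1,p2,p3,p4,p5} splits into {p1,p3,p5} and {p2,p4}.
On input 2, block {p1,p3,p5} splits into {p1,p5} and {p3}.
Stable partition: {p6} | {p1,p5} | {p7} | {p2,p4} | {p3} — 5 equivalence classes.
The equivalence class containing p4 is {p2,p4}, of size 2.

2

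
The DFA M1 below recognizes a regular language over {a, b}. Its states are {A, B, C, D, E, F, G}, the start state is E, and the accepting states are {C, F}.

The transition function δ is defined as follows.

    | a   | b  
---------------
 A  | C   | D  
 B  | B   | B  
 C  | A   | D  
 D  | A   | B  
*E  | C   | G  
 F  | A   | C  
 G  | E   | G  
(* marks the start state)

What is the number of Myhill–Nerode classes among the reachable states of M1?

6

Reachable states from the start: {A,B,C,D,E,G}. Unreachable: {F} — drop them.
P0 = {C} | {A,B,D,E,G}.
On input a, block {A,B,D,E,G} splits into {B,D,G} and {A,E}.
On input a, block {B,D,G} splits into {D,G} and {B}.
Split {D,G} by δ(·,b) → {D} and {G}.
On input b, block {A,E} splits into {A} and {E}.
No further refinement is possible. Final partition (6 blocks): {C} | {D} | {A} | {B} | {G} | {E}.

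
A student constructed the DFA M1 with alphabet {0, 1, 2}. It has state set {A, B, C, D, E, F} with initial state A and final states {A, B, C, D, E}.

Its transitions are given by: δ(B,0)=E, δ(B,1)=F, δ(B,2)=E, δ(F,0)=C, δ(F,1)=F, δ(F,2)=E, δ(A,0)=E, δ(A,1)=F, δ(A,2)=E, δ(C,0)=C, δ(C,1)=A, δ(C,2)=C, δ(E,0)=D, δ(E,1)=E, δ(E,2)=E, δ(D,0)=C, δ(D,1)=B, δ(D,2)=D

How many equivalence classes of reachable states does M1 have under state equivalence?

Initial partition by acceptance: {A,B,C,D,E} | {F}.
On input 1, block {A,B,C,D,E} splits into {C,D,E} and {A,B}.
Refine {C,D,E} on symbol 1: members go to different blocks, giving {C,D} and {E}.
Stable partition: {C,D} | {F} | {A,B} | {E} — 4 equivalence classes.

4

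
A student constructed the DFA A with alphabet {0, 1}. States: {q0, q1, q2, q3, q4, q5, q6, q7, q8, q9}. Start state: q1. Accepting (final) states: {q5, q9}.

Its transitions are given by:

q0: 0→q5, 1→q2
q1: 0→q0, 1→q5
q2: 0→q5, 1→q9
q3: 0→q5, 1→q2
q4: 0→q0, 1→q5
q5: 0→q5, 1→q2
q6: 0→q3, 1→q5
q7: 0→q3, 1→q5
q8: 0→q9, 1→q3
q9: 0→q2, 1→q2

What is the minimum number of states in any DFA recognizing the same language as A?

States {q3,q4,q6,q7,q8} cannot be reached from the start state, so discard them.
Start with accepting vs non-accepting: {q5,q9} | {q0,q1,q2}.
On input 0, block {q5,q9} splits into {q5} and {q9}.
On input 0, block {q0,q1,q2} splits into {q0,q2} and {q1}.
Refine {q0,q2} on symbol 1: members go to different blocks, giving {q0} and {q2}.
The partition is now stable with 5 blocks: {q5} | {q0} | {q9} | {q1} | {q2}.

5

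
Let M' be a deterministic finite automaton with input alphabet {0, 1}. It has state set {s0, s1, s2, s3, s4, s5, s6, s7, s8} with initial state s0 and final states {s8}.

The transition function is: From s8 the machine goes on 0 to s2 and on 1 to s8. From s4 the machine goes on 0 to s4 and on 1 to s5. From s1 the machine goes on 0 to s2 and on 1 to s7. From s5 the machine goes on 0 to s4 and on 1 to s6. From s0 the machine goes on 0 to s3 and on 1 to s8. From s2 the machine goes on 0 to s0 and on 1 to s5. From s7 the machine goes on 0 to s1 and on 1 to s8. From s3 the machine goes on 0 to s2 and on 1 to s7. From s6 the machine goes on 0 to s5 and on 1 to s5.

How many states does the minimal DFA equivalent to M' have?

5

Every state is reachable, so we keep all 9.
Start with accepting vs non-accepting: {s8} | {s0,s1,s2,s3,s4,s5,s6,s7}.
Refine {s0,s1,s2,s3,s4,s5,s6,s7} on symbol 1: members go to different blocks, giving {s1,s2,s3,s4,s5,s6} and {s0,s7}.
Split {s1,s2,s3,s4,s5,s6} by δ(·,0) → {s1,s3,s4,s5,s6} and {s2}.
On input 0, block {s1,s3,s4,s5,s6} splits into {s4,s5,s6} and {s1,s3}.
No further refinement is possible. Final partition (5 blocks): {s8} | {s4,s5,s6} | {s0,s7} | {s2} | {s1,s3}.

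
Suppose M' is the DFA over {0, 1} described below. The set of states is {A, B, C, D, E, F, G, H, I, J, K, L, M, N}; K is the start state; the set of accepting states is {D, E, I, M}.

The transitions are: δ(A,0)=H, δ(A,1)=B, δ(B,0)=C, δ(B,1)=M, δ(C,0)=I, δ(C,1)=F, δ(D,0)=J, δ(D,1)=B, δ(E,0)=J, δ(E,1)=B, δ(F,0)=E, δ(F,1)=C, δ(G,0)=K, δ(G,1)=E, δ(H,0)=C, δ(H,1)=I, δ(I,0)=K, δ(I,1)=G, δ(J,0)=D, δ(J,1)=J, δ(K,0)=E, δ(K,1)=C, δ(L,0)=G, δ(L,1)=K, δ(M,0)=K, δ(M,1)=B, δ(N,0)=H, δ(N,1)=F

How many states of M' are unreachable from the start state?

BFS from K reaches {B, C, D, E, F, G, I, J, K, M}; the 4 state(s) A, H, L, N are never visited.

4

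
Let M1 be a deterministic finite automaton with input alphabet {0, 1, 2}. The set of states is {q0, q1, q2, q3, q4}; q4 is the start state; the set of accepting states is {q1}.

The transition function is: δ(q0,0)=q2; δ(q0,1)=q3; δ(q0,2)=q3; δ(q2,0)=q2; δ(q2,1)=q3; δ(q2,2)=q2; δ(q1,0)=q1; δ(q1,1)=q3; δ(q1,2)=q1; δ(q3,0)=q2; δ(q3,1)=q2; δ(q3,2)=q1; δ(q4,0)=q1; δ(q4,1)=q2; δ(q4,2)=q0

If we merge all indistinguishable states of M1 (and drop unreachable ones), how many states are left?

All states are reachable from the start state.
Start with accepting vs non-accepting: {q1} | {q0,q2,q3,q4}.
Refine {q0,q2,q3,q4} on symbol 0: members go to different blocks, giving {q0,q2,q3} and {q4}.
On input 2, block {q0,q2,q3} splits into {q0,q2} and {q3}.
Split {q0,q2} by δ(·,2) → {q0} and {q2}.
No further refinement is possible. Final partition (5 blocks): {q1} | {q0} | {q4} | {q3} | {q2}.

5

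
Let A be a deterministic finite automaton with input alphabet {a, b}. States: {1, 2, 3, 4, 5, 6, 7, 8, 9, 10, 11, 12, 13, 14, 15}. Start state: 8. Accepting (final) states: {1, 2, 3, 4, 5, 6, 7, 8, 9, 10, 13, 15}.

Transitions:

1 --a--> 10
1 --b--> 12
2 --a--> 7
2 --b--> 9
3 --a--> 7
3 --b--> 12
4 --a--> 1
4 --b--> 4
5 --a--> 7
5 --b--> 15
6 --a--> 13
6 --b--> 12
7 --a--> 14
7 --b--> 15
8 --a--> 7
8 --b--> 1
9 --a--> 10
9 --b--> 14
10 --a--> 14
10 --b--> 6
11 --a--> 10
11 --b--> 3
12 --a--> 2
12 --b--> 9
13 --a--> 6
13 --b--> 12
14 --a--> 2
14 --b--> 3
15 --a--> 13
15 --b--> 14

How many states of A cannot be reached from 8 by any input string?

No path from 8 leads to 4, 5, 11; the other 12 states are all reachable.

3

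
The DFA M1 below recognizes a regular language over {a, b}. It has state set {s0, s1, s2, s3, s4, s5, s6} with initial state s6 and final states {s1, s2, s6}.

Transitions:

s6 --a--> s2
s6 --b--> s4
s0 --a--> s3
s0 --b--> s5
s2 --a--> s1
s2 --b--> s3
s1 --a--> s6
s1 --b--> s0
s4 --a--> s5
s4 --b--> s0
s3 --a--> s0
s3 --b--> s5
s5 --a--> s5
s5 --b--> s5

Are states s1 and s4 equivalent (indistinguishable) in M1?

No

P0 = {s1,s2,s6} | {s0,s3,s4,s5}.
Stable partition: {s1,s2,s6} | {s0,s3,s4,s5} — 2 equivalence classes.
s1 and s4 end up in different blocks, so they are distinguishable. For instance, the string 'ε' is accepted from only s1.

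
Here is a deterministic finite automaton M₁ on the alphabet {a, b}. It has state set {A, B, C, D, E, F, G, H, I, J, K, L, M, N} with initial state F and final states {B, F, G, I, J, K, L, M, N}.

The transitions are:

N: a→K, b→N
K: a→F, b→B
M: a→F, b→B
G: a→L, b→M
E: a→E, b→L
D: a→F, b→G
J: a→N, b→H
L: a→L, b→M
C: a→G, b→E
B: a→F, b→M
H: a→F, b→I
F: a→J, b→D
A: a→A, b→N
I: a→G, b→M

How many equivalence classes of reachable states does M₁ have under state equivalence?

6

States {A,C,E} cannot be reached from the start state, so discard them.
Initial partition by acceptance: {B,F,G,I,J,K,L,M,N} | {D,H}.
On input b, block {B,F,G,I,J,K,L,M,N} splits into {B,G,I,K,L,M,N} and {F,J}.
Refine {B,G,I,K,L,M,N} on symbol a: members go to different blocks, giving {G,I,L,N} and {B,K,M}.
Refine {G,I,L,N} on symbol a: members go to different blocks, giving {G,I,L} and {N}.
On input a, block {F,J} splits into {F} and {J}.
Stable partition: {G,I,L} | {D,H} | {F} | {B,K,M} | {N} | {J} — 6 equivalence classes.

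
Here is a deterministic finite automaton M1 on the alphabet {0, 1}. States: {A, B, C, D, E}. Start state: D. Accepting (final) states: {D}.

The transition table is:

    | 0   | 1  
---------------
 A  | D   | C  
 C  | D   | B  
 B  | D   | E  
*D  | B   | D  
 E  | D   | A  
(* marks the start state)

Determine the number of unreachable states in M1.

A breadth-first search from the start state visits every state.

0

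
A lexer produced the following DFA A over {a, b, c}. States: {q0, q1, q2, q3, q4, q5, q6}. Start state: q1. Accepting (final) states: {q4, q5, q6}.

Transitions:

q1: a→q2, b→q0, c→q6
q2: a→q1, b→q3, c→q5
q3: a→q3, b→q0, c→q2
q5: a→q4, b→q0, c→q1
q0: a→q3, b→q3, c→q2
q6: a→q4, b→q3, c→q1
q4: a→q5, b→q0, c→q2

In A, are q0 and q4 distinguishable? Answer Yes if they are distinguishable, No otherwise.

All states are reachable from the start state.
P0 = {q4,q5,q6} | {q0,q1,q2,q3}.
On input c, block {q0,q1,q2,q3} splits into {q0,q3} and {q1,q2}.
The partition is now stable with 3 blocks: {q4,q5,q6} | {q0,q3} | {q1,q2}.
q0 and q4 end up in different blocks, so they are distinguishable. For instance, the string 'ε' is accepted from only q4.

Yes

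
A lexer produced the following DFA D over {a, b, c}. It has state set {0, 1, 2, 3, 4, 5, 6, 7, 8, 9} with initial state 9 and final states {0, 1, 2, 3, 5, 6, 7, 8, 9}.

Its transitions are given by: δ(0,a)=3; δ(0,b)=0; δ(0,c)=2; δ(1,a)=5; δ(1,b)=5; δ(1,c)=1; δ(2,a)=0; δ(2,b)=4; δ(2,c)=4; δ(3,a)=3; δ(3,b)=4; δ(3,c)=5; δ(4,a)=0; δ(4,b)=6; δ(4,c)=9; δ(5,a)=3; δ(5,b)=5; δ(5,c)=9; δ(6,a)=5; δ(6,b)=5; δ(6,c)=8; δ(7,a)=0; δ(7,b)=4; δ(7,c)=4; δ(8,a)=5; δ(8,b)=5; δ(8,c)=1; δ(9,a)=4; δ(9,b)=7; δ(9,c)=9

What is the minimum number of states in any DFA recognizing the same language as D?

Initial partition by acceptance: {0,1,2,3,5,6,7,8,9} | {4}.
On input a, block {0,1,2,3,5,6,7,8,9} splits into {0,1,2,3,5,6,7,8} and {9}.
Refine {0,1,2,3,5,6,7,8} on symbol b: members go to different blocks, giving {0,1,5,6,8} and {2,3,7}.
Split {0,1,5,6,8} by δ(·,a) → {1,6,8} and {0,5}.
Split {2,3,7} by δ(·,a) → {2,7} and {3}.
Split {0,5} by δ(·,c) → {0} and {5}.
No further refinement is possible. Final partition (7 blocks): {1,6,8} | {4} | {9} | {2,7} | {0} | {3} | {5}.

7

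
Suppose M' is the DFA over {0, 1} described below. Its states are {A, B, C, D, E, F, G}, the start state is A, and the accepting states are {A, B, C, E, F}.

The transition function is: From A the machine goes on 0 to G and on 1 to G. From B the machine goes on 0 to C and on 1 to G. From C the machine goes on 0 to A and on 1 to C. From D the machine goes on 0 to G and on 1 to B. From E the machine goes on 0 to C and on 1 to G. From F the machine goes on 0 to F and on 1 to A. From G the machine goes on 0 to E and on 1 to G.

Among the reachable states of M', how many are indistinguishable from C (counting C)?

1

Reachable states from the start: {A,C,E,G}. Unreachable: {B,D,F} — drop them.
Initial partition by acceptance: {A,C,E} | {G}.
Refine {A,C,E} on symbol 0: members go to different blocks, giving {C,E} and {A}.
Refine {C,E} on symbol 0: members go to different blocks, giving {C} and {E}.
No further refinement is possible. Final partition (4 blocks): {C} | {G} | {A} | {E}.
State C belongs to the block {C}, which has 1 states.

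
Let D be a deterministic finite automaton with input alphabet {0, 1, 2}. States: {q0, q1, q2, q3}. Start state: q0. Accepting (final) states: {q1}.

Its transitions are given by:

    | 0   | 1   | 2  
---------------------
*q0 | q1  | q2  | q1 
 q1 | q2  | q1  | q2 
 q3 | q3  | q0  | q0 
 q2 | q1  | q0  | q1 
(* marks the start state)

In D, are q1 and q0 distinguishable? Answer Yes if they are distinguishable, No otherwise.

Yes

States {q3} cannot be reached from the start state, so discard them.
P0 = {q1} | {q0,q2}.
Stable partition: {q1} | {q0,q2} — 2 equivalence classes.
q1 and q0 end up in different blocks, so they are distinguishable. For instance, the string 'ε' is accepted from only q1.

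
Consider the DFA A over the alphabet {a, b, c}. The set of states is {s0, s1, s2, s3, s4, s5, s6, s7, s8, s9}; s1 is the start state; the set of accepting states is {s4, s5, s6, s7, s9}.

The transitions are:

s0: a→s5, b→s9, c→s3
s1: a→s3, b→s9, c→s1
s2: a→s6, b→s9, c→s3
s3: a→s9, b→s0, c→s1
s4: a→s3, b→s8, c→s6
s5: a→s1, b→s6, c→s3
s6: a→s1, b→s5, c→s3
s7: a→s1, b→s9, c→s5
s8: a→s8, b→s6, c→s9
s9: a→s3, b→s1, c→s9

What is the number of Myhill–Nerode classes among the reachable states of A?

5

First remove the unreachable states {s2,s4,s7,s8}; 6 states remain.
Start with accepting vs non-accepting: {s5,s6,s9} | {s0,s1,s3}.
Split {s5,s6,s9} by δ(·,b) → {s5,s6} and {s9}.
Split {s0,s1,s3} by δ(·,a) → {s0} and {s1} and {s3}.
No further refinement is possible. Final partition (5 blocks): {s5,s6} | {s0} | {s9} | {s1} | {s3}.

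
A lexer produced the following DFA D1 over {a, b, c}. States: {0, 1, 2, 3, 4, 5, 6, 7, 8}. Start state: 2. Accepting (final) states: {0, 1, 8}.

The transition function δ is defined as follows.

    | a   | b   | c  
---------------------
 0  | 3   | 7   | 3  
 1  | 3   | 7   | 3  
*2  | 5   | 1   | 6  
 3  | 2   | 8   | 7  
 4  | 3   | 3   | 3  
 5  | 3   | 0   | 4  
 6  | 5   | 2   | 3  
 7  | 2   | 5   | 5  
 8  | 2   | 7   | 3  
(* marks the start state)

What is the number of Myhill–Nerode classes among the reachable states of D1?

Initial partition by acceptance: {0,1,8} | {2,3,4,5,6,7}.
On input b, block {2,3,4,5,6,7} splits into {2,3,5} and {4,6,7}.
No further refinement is possible. Final partition (3 blocks): {0,1,8} | {2,3,5} | {4,6,7}.

3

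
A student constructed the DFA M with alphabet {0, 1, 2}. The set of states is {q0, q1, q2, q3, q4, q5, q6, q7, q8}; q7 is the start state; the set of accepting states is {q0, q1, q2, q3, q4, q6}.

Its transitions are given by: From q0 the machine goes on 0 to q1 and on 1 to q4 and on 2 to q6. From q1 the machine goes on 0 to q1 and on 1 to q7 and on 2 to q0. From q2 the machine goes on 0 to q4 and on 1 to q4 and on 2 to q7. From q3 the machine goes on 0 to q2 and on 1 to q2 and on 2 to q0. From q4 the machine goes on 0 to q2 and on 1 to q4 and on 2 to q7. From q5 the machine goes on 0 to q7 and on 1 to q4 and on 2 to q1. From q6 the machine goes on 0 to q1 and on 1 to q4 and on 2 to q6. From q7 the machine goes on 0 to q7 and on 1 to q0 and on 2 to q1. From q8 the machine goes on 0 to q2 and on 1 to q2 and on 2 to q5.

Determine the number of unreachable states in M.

No path from q7 leads to q3, q5, q8; the other 6 states are all reachable.

3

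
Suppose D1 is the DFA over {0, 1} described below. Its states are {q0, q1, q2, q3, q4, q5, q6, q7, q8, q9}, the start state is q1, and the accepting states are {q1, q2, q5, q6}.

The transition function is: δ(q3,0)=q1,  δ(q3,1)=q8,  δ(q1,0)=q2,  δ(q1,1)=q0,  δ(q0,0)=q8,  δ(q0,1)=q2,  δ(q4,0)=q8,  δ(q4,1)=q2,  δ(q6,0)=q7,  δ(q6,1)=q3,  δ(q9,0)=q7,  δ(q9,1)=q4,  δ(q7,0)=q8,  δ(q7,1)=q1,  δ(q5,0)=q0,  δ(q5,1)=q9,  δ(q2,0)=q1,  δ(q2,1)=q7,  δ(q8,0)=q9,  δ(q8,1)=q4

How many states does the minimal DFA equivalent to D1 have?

4

Reachable states from the start: {q0,q1,q2,q4,q7,q8,q9}. Unreachable: {q3,q5,q6} — drop them.
Start with accepting vs non-accepting: {q1,q2} | {q0,q4,q7,q8,q9}.
On input 1, block {q0,q4,q7,q8,q9} splits into {q0,q4,q7} and {q8,q9}.
Refine {q8,q9} on symbol 0: members go to different blocks, giving {q8} and {q9}.
No further refinement is possible. Final partition (4 blocks): {q1,q2} | {q0,q4,q7} | {q8} | {q9}.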